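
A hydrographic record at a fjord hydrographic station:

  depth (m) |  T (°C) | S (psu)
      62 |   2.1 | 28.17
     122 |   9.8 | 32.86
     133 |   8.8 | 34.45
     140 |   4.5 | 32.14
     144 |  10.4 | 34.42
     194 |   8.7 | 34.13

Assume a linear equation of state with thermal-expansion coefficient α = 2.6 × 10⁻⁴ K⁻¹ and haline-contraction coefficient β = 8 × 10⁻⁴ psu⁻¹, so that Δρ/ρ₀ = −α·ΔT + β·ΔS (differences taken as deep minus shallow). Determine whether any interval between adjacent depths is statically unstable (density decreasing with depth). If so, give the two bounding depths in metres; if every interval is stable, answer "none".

Evaluate Δρ/ρ₀ = −αΔT + βΔS across each adjacent pair:
  62–122 m: −αΔT+βΔS = −(2.6 × 10⁻⁴)(+7.7)+(8 × 10⁻⁴)(+4.69) = 1.8 × 10⁻³ → stable
  122–133 m: −αΔT+βΔS = −(2.6 × 10⁻⁴)(-1.0)+(8 × 10⁻⁴)(+1.59) = 1.5 × 10⁻³ → stable
  133–140 m: −αΔT+βΔS = −(2.6 × 10⁻⁴)(-4.3)+(8 × 10⁻⁴)(-2.31) = -7.3 × 10⁻⁴ → UNSTABLE
  140–144 m: −αΔT+βΔS = −(2.6 × 10⁻⁴)(+5.9)+(8 × 10⁻⁴)(+2.28) = 2.9 × 10⁻⁴ → stable
  144–194 m: −αΔT+βΔS = −(2.6 × 10⁻⁴)(-1.7)+(8 × 10⁻⁴)(-0.29) = 2.1 × 10⁻⁴ → stable
The 133–140 m interval has Δρ < 0: lighter water underlies denser water.

133–140 m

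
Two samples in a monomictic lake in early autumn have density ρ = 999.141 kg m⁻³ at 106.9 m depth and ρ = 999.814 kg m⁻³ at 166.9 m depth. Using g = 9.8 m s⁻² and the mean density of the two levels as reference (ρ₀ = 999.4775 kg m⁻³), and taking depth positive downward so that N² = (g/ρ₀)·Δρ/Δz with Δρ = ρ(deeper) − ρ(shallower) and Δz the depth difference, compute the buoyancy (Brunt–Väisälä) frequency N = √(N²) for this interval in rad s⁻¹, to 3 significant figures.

Δρ = 999.814 − 999.141 = 0.673 kg m⁻³ over Δz = 166.9 − 106.9 = 60 m.
N² = (9.8/999.4775) × (0.673/60) = 1.0998 × 10⁻⁴ s⁻².
N = √(1.0998 × 10⁻⁴) = 0.010487 rad s⁻¹ ≈ 0.0105 rad s⁻¹.
N² > 0, so the interval is statically stable.

0.0105 rad s⁻¹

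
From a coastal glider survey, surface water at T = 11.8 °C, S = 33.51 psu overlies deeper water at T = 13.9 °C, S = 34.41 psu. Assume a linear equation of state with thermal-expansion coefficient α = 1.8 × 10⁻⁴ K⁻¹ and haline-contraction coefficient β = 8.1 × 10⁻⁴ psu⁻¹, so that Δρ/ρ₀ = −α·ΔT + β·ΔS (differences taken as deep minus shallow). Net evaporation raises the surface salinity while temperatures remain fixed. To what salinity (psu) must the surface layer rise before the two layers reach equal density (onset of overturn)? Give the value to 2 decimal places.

33.94 psu

Neutral buoyancy requires −α(T_deep − T_surf) + β(S_deep − S_surf′) = 0.
S_surf′ = S_deep − (α/β)·ΔT = 34.41 − (1.8 × 10⁻⁴/8.1 × 10⁻⁴)·(+2.1) = 33.9433 psu.
Increase required: 33.9433 − 33.51 = 0.4333 psu.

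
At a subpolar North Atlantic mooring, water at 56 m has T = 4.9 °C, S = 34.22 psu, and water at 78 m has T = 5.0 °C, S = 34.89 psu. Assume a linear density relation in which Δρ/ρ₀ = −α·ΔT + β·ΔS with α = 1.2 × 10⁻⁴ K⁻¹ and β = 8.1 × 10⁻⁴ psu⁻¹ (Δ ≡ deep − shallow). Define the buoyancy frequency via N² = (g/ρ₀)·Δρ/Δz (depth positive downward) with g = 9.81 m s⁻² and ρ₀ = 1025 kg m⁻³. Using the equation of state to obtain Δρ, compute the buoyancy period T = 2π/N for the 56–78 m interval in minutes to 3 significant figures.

6.81 min

ΔT = +0.1 K, ΔS = +0.67 psu (deep − shallow).
Δρ/ρ₀ = −αΔT + βΔS = -1.20 × 10⁻⁵ + 5.427 × 10⁻⁴ = 5.307 × 10⁻⁴, so Δρ ≈ 0.5440 kg m⁻³.
N² = (g/ρ₀)·Δρ/Δz = g·(Δρ/ρ₀)/Δz = 9.81 × 5.307 × 10⁻⁴ / 22 = 2.3664 × 10⁻⁴ s⁻².
N = √(2.3664 × 10⁻⁴) = 0.015383 rad s⁻¹ → T = 2π/N = 408.45 s = 6.8075 min ≈ 6.81 min.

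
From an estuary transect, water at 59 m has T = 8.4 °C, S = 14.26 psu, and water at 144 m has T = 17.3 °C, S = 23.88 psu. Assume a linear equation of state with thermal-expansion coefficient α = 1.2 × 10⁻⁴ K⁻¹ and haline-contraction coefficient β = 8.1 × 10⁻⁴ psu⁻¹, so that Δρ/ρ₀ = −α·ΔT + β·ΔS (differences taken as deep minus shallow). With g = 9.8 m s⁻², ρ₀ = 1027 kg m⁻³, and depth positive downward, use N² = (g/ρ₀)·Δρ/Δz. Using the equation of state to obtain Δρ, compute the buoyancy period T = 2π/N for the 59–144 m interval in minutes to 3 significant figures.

ΔT = +8.9 K, ΔS = +9.62 psu (deep − shallow).
Δρ/ρ₀ = −αΔT + βΔS = -1.068 × 10⁻³ + 7.7922 × 10⁻³ = 6.7242 × 10⁻³, so Δρ ≈ 6.906 kg m⁻³.
N² = (g/ρ₀)·Δρ/Δz = g·(Δρ/ρ₀)/Δz = 9.8 × 6.7242 × 10⁻³ / 85 = 7.7526 × 10⁻⁴ s⁻².
N = √(7.7526 × 10⁻⁴) = 0.027843 rad s⁻¹ → T = 2π/N = 225.66 s = 3.7610 min ≈ 3.76 min.

3.76 min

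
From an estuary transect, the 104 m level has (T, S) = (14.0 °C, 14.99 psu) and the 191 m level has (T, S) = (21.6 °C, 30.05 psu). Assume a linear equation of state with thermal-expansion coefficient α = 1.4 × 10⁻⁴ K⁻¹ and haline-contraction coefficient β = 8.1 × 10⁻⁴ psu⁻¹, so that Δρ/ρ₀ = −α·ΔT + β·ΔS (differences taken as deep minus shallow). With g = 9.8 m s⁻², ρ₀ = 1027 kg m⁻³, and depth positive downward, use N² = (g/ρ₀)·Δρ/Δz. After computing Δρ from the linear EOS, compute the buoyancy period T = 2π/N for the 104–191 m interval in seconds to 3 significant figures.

177 s

ΔT = +7.6 K, ΔS = +15.06 psu (deep − shallow).
Δρ/ρ₀ = −αΔT + βΔS = -1.064 × 10⁻³ + 0.0121986 = 0.0111346, so Δρ ≈ 11.44 kg m⁻³.
N² = (g/ρ₀)·Δρ/Δz = g·(Δρ/ρ₀)/Δz = 9.8 × 0.0111346 / 87 = 1.2542 × 10⁻³ s⁻².
N = √(1.2542 × 10⁻³) = 0.035415 rad s⁻¹ → T = 2π/N = 177.42 s ≈ 177 s.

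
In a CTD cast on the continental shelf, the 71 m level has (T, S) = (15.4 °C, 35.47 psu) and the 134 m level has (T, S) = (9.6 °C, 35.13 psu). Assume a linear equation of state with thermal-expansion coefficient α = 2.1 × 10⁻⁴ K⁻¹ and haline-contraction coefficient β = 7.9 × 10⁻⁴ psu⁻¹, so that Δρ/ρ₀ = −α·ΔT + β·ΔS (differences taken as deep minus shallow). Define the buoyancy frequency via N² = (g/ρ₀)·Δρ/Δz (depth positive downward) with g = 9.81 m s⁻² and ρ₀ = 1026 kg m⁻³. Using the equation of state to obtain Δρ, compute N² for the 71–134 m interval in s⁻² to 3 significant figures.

1.48 × 10⁻⁴ s⁻²

ΔT = -5.8 K, ΔS = -0.34 psu (deep − shallow).
Δρ/ρ₀ = −αΔT + βΔS = 1.218 × 10⁻³ − 2.686 × 10⁻⁴ = 9.494 × 10⁻⁴, so Δρ ≈ 0.9741 kg m⁻³.
N² = (g/ρ₀)·Δρ/Δz = g·(Δρ/ρ₀)/Δz = 9.81 × 9.494 × 10⁻⁴ / 63 = 1.4784 × 10⁻⁴ s⁻² ≈ 1.48 × 10⁻⁴ s⁻².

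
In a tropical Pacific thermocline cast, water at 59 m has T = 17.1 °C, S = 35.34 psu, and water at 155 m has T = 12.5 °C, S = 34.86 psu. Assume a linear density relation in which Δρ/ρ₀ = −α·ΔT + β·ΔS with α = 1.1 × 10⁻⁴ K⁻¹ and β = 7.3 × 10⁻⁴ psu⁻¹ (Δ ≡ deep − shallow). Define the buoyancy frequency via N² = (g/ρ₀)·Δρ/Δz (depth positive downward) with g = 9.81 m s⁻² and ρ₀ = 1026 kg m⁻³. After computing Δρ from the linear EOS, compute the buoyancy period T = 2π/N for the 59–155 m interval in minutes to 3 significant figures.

26.3 min

ΔT = -4.6 K, ΔS = -0.48 psu (deep − shallow).
Δρ/ρ₀ = −αΔT + βΔS = 5.06 × 10⁻⁴ − 3.504 × 10⁻⁴ = 1.556 × 10⁻⁴, so Δρ ≈ 0.1596 kg m⁻³.
N² = (g/ρ₀)·Δρ/Δz = g·(Δρ/ρ₀)/Δz = 9.81 × 1.556 × 10⁻⁴ / 96 = 1.5900 × 10⁻⁵ s⁻².
N = √(1.5900 × 10⁻⁵) = 3.9875 × 10⁻³ rad s⁻¹ → T = 2π/N = 1.5757 × 10³ s = 26.262 min ≈ 26.3 min.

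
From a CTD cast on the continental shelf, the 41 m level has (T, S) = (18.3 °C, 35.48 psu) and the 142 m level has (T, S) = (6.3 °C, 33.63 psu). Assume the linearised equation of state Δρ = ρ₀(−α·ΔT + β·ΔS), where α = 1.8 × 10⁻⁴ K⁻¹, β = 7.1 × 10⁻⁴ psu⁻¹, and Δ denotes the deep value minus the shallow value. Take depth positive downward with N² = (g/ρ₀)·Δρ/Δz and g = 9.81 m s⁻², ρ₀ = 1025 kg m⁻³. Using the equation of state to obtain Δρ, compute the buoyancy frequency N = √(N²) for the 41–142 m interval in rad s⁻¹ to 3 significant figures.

9.07 × 10⁻³ rad s⁻¹

ΔT = -12.0 K, ΔS = -1.85 psu (deep − shallow).
Δρ/ρ₀ = −αΔT + βΔS = 2.16 × 10⁻³ − 1.3135 × 10⁻³ = 8.465 × 10⁻⁴, so Δρ ≈ 0.8677 kg m⁻³.
N² = (g/ρ₀)·Δρ/Δz = g·(Δρ/ρ₀)/Δz = 9.81 × 8.465 × 10⁻⁴ / 101 = 8.2219 × 10⁻⁵ s⁻².
N = √(8.2219 × 10⁻⁵) = 9.0675 × 10⁻³ rad s⁻¹ ≈ 9.07 × 10⁻³ rad s⁻¹.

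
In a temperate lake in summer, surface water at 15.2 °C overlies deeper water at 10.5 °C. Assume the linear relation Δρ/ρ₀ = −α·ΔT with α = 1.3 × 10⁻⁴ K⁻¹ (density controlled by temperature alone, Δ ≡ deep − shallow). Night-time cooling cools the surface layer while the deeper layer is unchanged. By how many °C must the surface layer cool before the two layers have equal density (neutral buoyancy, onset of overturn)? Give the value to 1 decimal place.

4.7 °C

With temperature the only control, equal density requires T_surf′ = T_deep.
T_surf′ = 10.5 °C.
Cooling required: 15.2 − 10.5 = 4.7 °C.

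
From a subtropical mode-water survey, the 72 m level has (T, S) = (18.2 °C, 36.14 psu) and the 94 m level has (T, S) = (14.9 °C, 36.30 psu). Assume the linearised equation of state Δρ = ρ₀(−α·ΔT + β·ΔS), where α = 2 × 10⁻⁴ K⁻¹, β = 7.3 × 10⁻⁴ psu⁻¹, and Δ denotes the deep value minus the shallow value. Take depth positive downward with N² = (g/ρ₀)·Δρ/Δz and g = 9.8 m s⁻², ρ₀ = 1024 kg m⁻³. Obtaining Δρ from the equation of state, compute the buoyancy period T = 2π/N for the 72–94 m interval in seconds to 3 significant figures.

338 s

ΔT = -3.3 K, ΔS = +0.16 psu (deep − shallow).
Δρ/ρ₀ = −αΔT + βΔS = 6.60 × 10⁻⁴ + 1.168 × 10⁻⁴ = 7.768 × 10⁻⁴, so Δρ ≈ 0.7954 kg m⁻³.
N² = (g/ρ₀)·Δρ/Δz = g·(Δρ/ρ₀)/Δz = 9.8 × 7.768 × 10⁻⁴ / 22 = 3.4603 × 10⁻⁴ s⁻².
N = √(3.4603 × 10⁻⁴) = 0.018602 rad s⁻¹ → T = 2π/N = 337.77 s ≈ 338 s.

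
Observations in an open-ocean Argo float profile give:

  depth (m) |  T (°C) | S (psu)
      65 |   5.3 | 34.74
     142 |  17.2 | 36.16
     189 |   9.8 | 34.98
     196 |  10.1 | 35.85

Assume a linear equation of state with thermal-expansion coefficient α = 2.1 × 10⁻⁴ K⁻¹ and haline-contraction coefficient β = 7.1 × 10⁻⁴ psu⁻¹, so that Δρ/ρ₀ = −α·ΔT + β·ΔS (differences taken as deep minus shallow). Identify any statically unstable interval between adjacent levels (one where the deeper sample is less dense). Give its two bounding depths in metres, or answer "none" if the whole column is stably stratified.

Evaluate Δρ/ρ₀ = −αΔT + βΔS across each adjacent pair:
  65–142 m: −αΔT+βΔS = −(2.1 × 10⁻⁴)(+11.9)+(7.1 × 10⁻⁴)(+1.42) = -1.5 × 10⁻³ → UNSTABLE
  142–189 m: −αΔT+βΔS = −(2.1 × 10⁻⁴)(-7.4)+(7.1 × 10⁻⁴)(-1.18) = 7.2 × 10⁻⁴ → stable
  189–196 m: −αΔT+βΔS = −(2.1 × 10⁻⁴)(+0.3)+(7.1 × 10⁻⁴)(+0.87) = 5.5 × 10⁻⁴ → stable
The 65–142 m interval has Δρ < 0: lighter water underlies denser water.

65–142 m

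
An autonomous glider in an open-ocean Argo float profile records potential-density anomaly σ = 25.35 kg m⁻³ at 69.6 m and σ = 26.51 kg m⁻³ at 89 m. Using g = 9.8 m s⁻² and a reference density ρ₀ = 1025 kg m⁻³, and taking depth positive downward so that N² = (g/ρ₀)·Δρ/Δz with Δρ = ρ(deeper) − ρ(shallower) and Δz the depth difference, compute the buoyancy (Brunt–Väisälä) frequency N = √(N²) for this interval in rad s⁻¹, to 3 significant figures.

0.0239 rad s⁻¹

Δρ = 1026.51 − 1025.35 = 1.16 kg m⁻³ over Δz = 89 − 69.6 = 19.4 m.
N² = (9.8/1025) × (1.16/19.4) = 5.7169 × 10⁻⁴ s⁻².
N = √(5.7169 × 10⁻⁴) = 0.023910 rad s⁻¹ ≈ 0.0239 rad s⁻¹.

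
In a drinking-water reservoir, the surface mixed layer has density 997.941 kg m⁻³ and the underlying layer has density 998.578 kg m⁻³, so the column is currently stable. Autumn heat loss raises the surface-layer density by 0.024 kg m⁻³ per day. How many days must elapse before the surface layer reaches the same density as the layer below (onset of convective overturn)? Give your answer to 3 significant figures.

Density deficit of the surface layer: 998.578 − 997.941 = 0.637 kg m⁻³.
Required change = 0.637 / 0.024 = 26.5 days.

26.5 days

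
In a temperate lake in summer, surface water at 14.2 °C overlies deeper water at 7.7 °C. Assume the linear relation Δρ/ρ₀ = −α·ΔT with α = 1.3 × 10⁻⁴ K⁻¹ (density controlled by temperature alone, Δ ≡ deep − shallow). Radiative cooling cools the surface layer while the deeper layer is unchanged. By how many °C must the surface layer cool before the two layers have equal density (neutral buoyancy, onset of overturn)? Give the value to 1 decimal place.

6.5 °C

With temperature the only control, equal density requires T_surf′ = T_deep.
T_surf′ = 7.7 °C.
Cooling required: 14.2 − 7.7 = 6.5 °C.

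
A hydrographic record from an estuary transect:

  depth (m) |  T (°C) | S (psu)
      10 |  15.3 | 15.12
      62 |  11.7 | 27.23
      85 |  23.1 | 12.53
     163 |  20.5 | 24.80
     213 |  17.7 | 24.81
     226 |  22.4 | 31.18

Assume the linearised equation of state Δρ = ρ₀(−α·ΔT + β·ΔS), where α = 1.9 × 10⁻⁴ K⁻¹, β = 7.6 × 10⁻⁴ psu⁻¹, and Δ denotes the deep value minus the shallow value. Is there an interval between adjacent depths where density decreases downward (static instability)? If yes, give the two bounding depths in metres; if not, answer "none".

62–85 m

Evaluate Δρ/ρ₀ = −αΔT + βΔS across each adjacent pair:
  10–62 m: −αΔT+βΔS = −(1.9 × 10⁻⁴)(-3.6)+(7.6 × 10⁻⁴)(+12.11) = 9.9 × 10⁻³ → stable
  62–85 m: −αΔT+βΔS = −(1.9 × 10⁻⁴)(+11.4)+(7.6 × 10⁻⁴)(-14.70) = -0.013 → UNSTABLE
  85–163 m: −αΔT+βΔS = −(1.9 × 10⁻⁴)(-2.6)+(7.6 × 10⁻⁴)(+12.27) = 9.8 × 10⁻³ → stable
  163–213 m: −αΔT+βΔS = −(1.9 × 10⁻⁴)(-2.8)+(7.6 × 10⁻⁴)(+0.01) = 5.4 × 10⁻⁴ → stable
  213–226 m: −αΔT+βΔS = −(1.9 × 10⁻⁴)(+4.7)+(7.6 × 10⁻⁴)(+6.37) = 3.9 × 10⁻³ → stable
The 62–85 m interval has Δρ < 0: lighter water underlies denser water.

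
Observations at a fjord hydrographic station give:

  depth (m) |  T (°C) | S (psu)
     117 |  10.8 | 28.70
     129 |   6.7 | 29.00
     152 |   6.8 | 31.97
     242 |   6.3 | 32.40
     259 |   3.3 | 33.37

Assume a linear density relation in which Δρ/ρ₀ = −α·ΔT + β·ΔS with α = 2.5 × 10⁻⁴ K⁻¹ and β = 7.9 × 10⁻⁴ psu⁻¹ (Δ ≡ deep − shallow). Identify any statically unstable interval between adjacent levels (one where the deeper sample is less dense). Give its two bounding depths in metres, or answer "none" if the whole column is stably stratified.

Evaluate Δρ/ρ₀ = −αΔT + βΔS across each adjacent pair:
  117–129 m: −αΔT+βΔS = −(2.5 × 10⁻⁴)(-4.1)+(7.9 × 10⁻⁴)(+0.30) = 1.3 × 10⁻³ → stable
  129–152 m: −αΔT+βΔS = −(2.5 × 10⁻⁴)(+0.1)+(7.9 × 10⁻⁴)(+2.97) = 2.3 × 10⁻³ → stable
  152–242 m: −αΔT+βΔS = −(2.5 × 10⁻⁴)(-0.5)+(7.9 × 10⁻⁴)(+0.43) = 4.6 × 10⁻⁴ → stable
  242–259 m: −αΔT+βΔS = −(2.5 × 10⁻⁴)(-3.0)+(7.9 × 10⁻⁴)(+0.97) = 1.5 × 10⁻³ → stable
Every interval has Δρ > 0: the column is stably stratified throughout.

none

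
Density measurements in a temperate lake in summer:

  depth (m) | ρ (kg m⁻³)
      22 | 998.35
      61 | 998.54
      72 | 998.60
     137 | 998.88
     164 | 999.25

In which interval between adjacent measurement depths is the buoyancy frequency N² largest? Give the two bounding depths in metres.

Compute the density gradient over each adjacent pair:
  22–61 m: Δρ/Δz = 0.19/39 = 4.9 × 10⁻³ kg m⁻⁴
  61–72 m: Δρ/Δz = 0.06/11 = 5.5 × 10⁻³ kg m⁻⁴
  72–137 m: Δρ/Δz = 0.28/65 = 4.3 × 10⁻³ kg m⁻⁴
  137–164 m: Δρ/Δz = 0.37/27 = 0.014 kg m⁻⁴
The largest gradient is in the 137–164 m interval — the pycnocline.

137–164 m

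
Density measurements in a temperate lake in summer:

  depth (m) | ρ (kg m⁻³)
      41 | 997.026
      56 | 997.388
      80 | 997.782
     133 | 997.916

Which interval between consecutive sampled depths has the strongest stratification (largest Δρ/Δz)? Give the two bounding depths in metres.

Compute the density gradient over each adjacent pair:
  41–56 m: Δρ/Δz = 0.362/15 = 0.024 kg m⁻⁴
  56–80 m: Δρ/Δz = 0.394/24 = 0.016 kg m⁻⁴
  80–133 m: Δρ/Δz = 0.134/53 = 2.5 × 10⁻³ kg m⁻⁴
The largest gradient is in the 41–56 m interval — the pycnocline.

41–56 m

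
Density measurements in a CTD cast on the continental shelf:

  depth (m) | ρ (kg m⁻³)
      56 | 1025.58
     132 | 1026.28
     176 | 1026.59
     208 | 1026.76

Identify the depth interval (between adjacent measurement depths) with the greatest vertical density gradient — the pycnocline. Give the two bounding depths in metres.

56–132 m

Compute the density gradient over each adjacent pair:
  56–132 m: Δρ/Δz = 0.70/76 = 9.2 × 10⁻³ kg m⁻⁴
  132–176 m: Δρ/Δz = 0.31/44 = 7.0 × 10⁻³ kg m⁻⁴
  176–208 m: Δρ/Δz = 0.17/32 = 5.3 × 10⁻³ kg m⁻⁴
The largest gradient is in the 56–132 m interval — the pycnocline.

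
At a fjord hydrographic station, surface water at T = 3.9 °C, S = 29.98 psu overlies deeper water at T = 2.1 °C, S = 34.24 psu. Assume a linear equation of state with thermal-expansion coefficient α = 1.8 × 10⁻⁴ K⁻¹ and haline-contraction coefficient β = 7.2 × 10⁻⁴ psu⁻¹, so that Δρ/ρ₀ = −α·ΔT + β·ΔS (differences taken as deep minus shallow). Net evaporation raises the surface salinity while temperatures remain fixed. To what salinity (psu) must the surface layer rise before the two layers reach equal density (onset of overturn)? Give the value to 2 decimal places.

34.69 psu

Neutral buoyancy requires −α(T_deep − T_surf) + β(S_deep − S_surf′) = 0.
S_surf′ = S_deep − (α/β)·ΔT = 34.24 − (1.8 × 10⁻⁴/7.2 × 10⁻⁴)·(-1.8) = 34.6900 psu.
Increase required: 34.6900 − 29.98 = 4.7100 psu.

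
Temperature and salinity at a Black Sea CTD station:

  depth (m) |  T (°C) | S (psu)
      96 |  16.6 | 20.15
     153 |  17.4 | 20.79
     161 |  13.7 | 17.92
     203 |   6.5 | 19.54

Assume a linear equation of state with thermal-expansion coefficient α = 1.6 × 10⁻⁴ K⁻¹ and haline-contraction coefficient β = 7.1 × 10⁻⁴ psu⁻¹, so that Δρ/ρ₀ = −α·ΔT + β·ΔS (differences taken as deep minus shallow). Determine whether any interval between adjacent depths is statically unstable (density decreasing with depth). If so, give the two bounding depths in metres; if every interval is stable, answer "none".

Evaluate Δρ/ρ₀ = −αΔT + βΔS across each adjacent pair:
  96–153 m: −αΔT+βΔS = −(1.6 × 10⁻⁴)(+0.8)+(7.1 × 10⁻⁴)(+0.64) = 3.3 × 10⁻⁴ → stable
  153–161 m: −αΔT+βΔS = −(1.6 × 10⁻⁴)(-3.7)+(7.1 × 10⁻⁴)(-2.87) = -1.4 × 10⁻³ → UNSTABLE
  161–203 m: −αΔT+βΔS = −(1.6 × 10⁻⁴)(-7.2)+(7.1 × 10⁻⁴)(+1.62) = 2.3 × 10⁻³ → stable
The 153–161 m interval has Δρ < 0: lighter water underlies denser water.

153–161 m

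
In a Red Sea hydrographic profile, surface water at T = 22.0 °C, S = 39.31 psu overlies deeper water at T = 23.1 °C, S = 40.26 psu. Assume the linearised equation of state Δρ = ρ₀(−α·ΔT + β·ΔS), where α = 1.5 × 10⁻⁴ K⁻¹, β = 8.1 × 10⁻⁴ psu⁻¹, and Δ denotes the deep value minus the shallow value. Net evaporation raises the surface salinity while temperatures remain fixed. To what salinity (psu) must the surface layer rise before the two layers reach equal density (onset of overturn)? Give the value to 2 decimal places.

Neutral buoyancy requires −α(T_deep − T_surf) + β(S_deep − S_surf′) = 0.
S_surf′ = S_deep − (α/β)·ΔT = 40.26 − (1.5 × 10⁻⁴/8.1 × 10⁻⁴)·(+1.1) = 40.0563 psu.
Increase required: 40.0563 − 39.31 = 0.7463 psu.

40.06 psu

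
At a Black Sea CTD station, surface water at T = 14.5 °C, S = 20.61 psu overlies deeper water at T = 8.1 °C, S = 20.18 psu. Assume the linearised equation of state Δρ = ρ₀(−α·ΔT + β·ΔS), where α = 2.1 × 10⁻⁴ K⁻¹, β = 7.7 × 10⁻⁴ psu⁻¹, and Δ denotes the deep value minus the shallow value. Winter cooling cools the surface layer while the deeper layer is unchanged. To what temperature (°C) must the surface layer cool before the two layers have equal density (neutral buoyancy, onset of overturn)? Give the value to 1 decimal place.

9.7 °C

Neutral buoyancy requires Δρ = 0, i.e. −α(T_deep − T_surf′) + β(S_deep − S_surf) = 0.
T_surf′ = T_deep − (β/α)·ΔS = 8.1 − (7.7 × 10⁻⁴/2.1 × 10⁻⁴)·(-0.43) = 9.677 °C.
Cooling required: 14.5 − (9.677) = 4.823 °C.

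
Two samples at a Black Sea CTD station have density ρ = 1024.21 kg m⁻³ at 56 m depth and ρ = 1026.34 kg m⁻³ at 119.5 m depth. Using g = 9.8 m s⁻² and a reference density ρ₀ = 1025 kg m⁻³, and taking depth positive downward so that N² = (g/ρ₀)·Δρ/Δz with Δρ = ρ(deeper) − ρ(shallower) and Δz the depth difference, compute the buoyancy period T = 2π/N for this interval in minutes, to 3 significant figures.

5.85 min

Δρ = 1026.34 − 1024.21 = 2.13 kg m⁻³ over Δz = 119.5 − 56 = 63.5 m.
N² = (9.8/1025) × (2.13/63.5) = 3.2071 × 10⁻⁴ s⁻².
N = √(3.2071 × 10⁻⁴) = 0.017908 rad s⁻¹, so T = 2π/N = 350.86 s = 5.8477 min ≈ 5.85 min.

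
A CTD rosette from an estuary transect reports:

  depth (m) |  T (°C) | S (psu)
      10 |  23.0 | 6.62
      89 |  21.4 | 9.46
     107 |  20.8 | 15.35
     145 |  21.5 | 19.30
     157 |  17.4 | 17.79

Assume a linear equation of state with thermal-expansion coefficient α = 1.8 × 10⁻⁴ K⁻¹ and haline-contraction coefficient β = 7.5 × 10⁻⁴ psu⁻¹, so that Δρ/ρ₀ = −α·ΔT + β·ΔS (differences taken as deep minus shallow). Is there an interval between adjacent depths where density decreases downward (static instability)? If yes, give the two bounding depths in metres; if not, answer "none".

145–157 m

Evaluate Δρ/ρ₀ = −αΔT + βΔS across each adjacent pair:
  10–89 m: −αΔT+βΔS = −(1.8 × 10⁻⁴)(-1.6)+(7.5 × 10⁻⁴)(+2.84) = 2.4 × 10⁻³ → stable
  89–107 m: −αΔT+βΔS = −(1.8 × 10⁻⁴)(-0.6)+(7.5 × 10⁻⁴)(+5.89) = 4.5 × 10⁻³ → stable
  107–145 m: −αΔT+βΔS = −(1.8 × 10⁻⁴)(+0.7)+(7.5 × 10⁻⁴)(+3.95) = 2.8 × 10⁻³ → stable
  145–157 m: −αΔT+βΔS = −(1.8 × 10⁻⁴)(-4.1)+(7.5 × 10⁻⁴)(-1.51) = -3.9 × 10⁻⁴ → UNSTABLE
The 145–157 m interval has Δρ < 0: lighter water underlies denser water.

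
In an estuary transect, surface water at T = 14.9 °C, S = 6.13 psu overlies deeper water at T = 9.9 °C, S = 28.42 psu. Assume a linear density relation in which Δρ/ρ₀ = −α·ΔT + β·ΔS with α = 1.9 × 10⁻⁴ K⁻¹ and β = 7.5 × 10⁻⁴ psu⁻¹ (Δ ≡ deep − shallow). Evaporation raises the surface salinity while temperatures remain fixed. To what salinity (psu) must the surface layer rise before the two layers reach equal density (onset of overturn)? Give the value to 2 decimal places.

Neutral buoyancy requires −α(T_deep − T_surf) + β(S_deep − S_surf′) = 0.
S_surf′ = S_deep − (α/β)·ΔT = 28.42 − (1.9 × 10⁻⁴/7.5 × 10⁻⁴)·(-5.0) = 29.6867 psu.
Increase required: 29.6867 − 6.13 = 23.5567 psu.

29.69 psu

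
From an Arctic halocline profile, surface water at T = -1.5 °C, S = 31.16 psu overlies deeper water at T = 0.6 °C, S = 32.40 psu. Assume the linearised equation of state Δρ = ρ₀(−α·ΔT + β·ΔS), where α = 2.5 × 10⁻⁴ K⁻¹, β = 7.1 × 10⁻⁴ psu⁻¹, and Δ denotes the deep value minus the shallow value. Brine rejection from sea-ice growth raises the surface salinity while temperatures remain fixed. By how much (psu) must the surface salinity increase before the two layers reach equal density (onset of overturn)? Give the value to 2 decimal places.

Neutral buoyancy requires −α(T_deep − T_surf) + β(S_deep − S_surf′) = 0.
S_surf′ = S_deep − (α/β)·ΔT = 32.40 − (2.5 × 10⁻⁴/7.1 × 10⁻⁴)·(+2.1) = 31.6606 psu.
Increase required: 31.6606 − 31.16 = 0.5006 psu.

0.50 psu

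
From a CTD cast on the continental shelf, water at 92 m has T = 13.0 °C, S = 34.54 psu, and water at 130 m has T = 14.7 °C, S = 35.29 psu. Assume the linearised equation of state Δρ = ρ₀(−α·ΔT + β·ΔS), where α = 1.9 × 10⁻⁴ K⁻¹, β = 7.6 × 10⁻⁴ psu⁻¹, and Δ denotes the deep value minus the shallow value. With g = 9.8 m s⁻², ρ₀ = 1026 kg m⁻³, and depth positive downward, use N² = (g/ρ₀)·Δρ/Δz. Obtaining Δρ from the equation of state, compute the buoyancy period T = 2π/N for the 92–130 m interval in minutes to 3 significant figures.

13.1 min

ΔT = +1.7 K, ΔS = +0.75 psu (deep − shallow).
Δρ/ρ₀ = −αΔT + βΔS = -3.23 × 10⁻⁴ + 5.70 × 10⁻⁴ = 2.47 × 10⁻⁴, so Δρ ≈ 0.2534 kg m⁻³.
N² = (g/ρ₀)·Δρ/Δz = g·(Δρ/ρ₀)/Δz = 9.8 × 2.47 × 10⁻⁴ / 38 = 6.3700 × 10⁻⁵ s⁻².
N = √(6.3700 × 10⁻⁵) = 7.9812 × 10⁻³ rad s⁻¹ → T = 2π/N = 787.25 s = 13.121 min ≈ 13.1 min.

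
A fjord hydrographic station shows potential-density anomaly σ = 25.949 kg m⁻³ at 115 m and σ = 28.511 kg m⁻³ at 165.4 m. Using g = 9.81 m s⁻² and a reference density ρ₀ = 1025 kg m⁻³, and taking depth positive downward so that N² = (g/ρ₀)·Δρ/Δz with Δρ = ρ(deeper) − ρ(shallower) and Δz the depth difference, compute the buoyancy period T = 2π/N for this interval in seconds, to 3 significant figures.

285 s

Δρ = 1028.511 − 1025.949 = 2.562 kg m⁻³ over Δz = 165.4 − 115 = 50.4 m.
N² = (9.81/1025) × (2.562/50.4) = 4.8651 × 10⁻⁴ s⁻².
N = √(4.8651 × 10⁻⁴) = 0.022057 rad s⁻¹, so T = 2π/N = 284.86 s ≈ 285 s.
A positive N² confirms static stability across the interval.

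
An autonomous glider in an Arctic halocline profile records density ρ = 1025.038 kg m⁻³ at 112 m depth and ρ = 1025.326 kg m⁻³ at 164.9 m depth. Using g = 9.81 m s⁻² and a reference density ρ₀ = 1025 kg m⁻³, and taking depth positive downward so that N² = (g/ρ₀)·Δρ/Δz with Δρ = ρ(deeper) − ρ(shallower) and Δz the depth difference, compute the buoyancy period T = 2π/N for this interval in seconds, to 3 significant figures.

870 s

Δρ = 1025.326 − 1025.038 = 0.288 kg m⁻³ over Δz = 164.9 − 112 = 52.9 m.
N² = (9.81/1025) × (0.288/52.9) = 5.2105 × 10⁻⁵ s⁻².
N = √(5.2105 × 10⁻⁵) = 7.2184 × 10⁻³ rad s⁻¹, so T = 2π/N = 870.44 s ≈ 870 s.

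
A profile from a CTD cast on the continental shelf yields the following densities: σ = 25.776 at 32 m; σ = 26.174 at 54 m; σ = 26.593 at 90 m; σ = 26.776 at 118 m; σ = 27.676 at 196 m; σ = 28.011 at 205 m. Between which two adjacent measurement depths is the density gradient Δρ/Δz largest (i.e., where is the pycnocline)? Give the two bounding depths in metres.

Compute the density gradient over each adjacent pair:
  32–54 m: Δρ/Δz = 0.398/22 = 0.018 kg m⁻⁴
  54–90 m: Δρ/Δz = 0.419/36 = 0.012 kg m⁻⁴
  90–118 m: Δρ/Δz = 0.183/28 = 6.5 × 10⁻³ kg m⁻⁴
  118–196 m: Δρ/Δz = 0.900/78 = 0.012 kg m⁻⁴
  196–205 m: Δρ/Δz = 0.335/9 = 0.037 kg m⁻⁴
The largest gradient is in the 196–205 m interval — the pycnocline.

196–205 m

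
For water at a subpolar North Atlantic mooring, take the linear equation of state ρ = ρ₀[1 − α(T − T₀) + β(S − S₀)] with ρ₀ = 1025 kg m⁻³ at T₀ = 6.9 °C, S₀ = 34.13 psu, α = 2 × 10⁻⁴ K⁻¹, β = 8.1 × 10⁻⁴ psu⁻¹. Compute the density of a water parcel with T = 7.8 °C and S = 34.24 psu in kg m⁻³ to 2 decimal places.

T − T₀ = +0.9 K, S − S₀ = +0.11 psu.
Bracket = 1 − α·(+0.9) + β·(+0.11) = 1 + (-9.09 × 10⁻⁵) = 0.9999091.
ρ = 1025 × 0.9999091 = 1024.91 kg m⁻³.

1024.91 kg m⁻³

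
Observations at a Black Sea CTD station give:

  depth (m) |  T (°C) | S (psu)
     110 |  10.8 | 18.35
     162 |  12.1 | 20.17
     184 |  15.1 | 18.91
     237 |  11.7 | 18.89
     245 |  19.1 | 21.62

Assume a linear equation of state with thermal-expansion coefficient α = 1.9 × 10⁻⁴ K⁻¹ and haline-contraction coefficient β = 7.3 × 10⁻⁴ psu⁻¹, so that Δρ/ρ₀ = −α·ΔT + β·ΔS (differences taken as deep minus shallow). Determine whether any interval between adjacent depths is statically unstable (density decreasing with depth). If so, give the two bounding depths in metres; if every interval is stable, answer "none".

Evaluate Δρ/ρ₀ = −αΔT + βΔS across each adjacent pair:
  110–162 m: −αΔT+βΔS = −(1.9 × 10⁻⁴)(+1.3)+(7.3 × 10⁻⁴)(+1.82) = 1.1 × 10⁻³ → stable
  162–184 m: −αΔT+βΔS = −(1.9 × 10⁻⁴)(+3.0)+(7.3 × 10⁻⁴)(-1.26) = -1.5 × 10⁻³ → UNSTABLE
  184–237 m: −αΔT+βΔS = −(1.9 × 10⁻⁴)(-3.4)+(7.3 × 10⁻⁴)(-0.02) = 6.3 × 10⁻⁴ → stable
  237–245 m: −αΔT+βΔS = −(1.9 × 10⁻⁴)(+7.4)+(7.3 × 10⁻⁴)(+2.73) = 5.9 × 10⁻⁴ → stable
The 162–184 m interval has Δρ < 0: lighter water underlies denser water.

162–184 m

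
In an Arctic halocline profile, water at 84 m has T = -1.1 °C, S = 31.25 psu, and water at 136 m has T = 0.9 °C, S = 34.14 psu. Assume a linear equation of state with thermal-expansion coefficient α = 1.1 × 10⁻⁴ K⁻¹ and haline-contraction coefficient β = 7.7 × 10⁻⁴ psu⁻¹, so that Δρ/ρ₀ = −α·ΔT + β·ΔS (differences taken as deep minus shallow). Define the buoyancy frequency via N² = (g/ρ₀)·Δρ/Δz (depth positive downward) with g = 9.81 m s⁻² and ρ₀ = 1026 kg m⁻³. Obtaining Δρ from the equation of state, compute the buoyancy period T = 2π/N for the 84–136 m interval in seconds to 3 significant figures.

ΔT = +2.0 K, ΔS = +2.89 psu (deep − shallow).
Δρ/ρ₀ = −αΔT + βΔS = -2.20 × 10⁻⁴ + 2.2253 × 10⁻³ = 2.0053 × 10⁻³, so Δρ ≈ 2.057 kg m⁻³.
N² = (g/ρ₀)·Δρ/Δz = g·(Δρ/ρ₀)/Δz = 9.81 × 2.0053 × 10⁻³ / 52 = 3.7831 × 10⁻⁴ s⁻².
N = √(3.7831 × 10⁻⁴) = 0.019450 rad s⁻¹ → T = 2π/N = 323.04 s ≈ 323 s.

323 s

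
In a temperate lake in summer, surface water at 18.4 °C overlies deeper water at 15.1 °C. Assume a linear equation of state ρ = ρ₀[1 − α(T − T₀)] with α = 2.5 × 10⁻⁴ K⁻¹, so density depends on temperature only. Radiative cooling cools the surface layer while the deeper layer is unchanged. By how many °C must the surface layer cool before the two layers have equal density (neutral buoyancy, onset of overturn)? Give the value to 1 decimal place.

3.3 °C

With temperature the only control, equal density requires T_surf′ = T_deep.
T_surf′ = 15.1 °C.
Cooling required: 18.4 − 15.1 = 3.3 °C.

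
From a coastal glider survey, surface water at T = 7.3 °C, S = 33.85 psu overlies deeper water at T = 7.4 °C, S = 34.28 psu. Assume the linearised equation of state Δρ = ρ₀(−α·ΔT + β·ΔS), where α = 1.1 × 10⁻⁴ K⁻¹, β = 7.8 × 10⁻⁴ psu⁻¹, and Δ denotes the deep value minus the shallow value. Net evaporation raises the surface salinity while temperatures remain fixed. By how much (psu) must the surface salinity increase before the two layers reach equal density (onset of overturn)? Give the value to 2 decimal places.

0.42 psu

Neutral buoyancy requires −α(T_deep − T_surf) + β(S_deep − S_surf′) = 0.
S_surf′ = S_deep − (α/β)·ΔT = 34.28 − (1.1 × 10⁻⁴/7.8 × 10⁻⁴)·(+0.1) = 34.2659 psu.
Increase required: 34.2659 − 33.85 = 0.4159 psu.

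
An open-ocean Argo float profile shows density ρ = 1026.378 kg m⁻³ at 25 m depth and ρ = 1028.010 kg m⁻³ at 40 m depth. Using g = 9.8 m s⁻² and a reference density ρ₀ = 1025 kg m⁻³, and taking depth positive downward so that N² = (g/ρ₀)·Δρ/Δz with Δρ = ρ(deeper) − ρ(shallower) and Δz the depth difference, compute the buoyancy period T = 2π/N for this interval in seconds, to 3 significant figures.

Δρ = 1028.010 − 1026.378 = 1.632 kg m⁻³ over Δz = 40 − 25 = 15 m.
N² = (9.8/1025) × (1.632/15) = 1.0402 × 10⁻³ s⁻².
N = √(1.0402 × 10⁻³) = 0.032252 rad s⁻¹, so T = 2π/N = 194.82 s ≈ 195 s.

195 s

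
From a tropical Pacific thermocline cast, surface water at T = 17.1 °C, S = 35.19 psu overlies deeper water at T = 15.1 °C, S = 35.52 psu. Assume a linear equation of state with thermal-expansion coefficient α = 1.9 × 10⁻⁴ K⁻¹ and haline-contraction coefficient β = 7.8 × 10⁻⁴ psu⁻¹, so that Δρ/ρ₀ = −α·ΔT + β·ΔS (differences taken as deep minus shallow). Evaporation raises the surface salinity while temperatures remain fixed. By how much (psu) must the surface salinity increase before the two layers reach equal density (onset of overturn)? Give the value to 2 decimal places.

Neutral buoyancy requires −α(T_deep − T_surf) + β(S_deep − S_surf′) = 0.
S_surf′ = S_deep − (α/β)·ΔT = 35.52 − (1.9 × 10⁻⁴/7.8 × 10⁻⁴)·(-2.0) = 36.0072 psu.
Increase required: 36.0072 − 35.19 = 0.8172 psu.

0.82 psu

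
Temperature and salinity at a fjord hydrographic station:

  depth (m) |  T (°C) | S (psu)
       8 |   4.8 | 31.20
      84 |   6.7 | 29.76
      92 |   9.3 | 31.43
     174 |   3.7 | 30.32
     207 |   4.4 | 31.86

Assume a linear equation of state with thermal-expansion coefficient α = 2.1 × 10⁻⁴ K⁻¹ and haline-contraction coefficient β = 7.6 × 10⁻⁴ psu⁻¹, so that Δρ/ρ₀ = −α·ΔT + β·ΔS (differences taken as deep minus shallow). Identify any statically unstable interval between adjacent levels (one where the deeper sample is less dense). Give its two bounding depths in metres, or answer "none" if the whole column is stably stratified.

8–84 m

Evaluate Δρ/ρ₀ = −αΔT + βΔS across each adjacent pair:
  8–84 m: −αΔT+βΔS = −(2.1 × 10⁻⁴)(+1.9)+(7.6 × 10⁻⁴)(-1.44) = -1.5 × 10⁻³ → UNSTABLE
  84–92 m: −αΔT+βΔS = −(2.1 × 10⁻⁴)(+2.6)+(7.6 × 10⁻⁴)(+1.67) = 7.2 × 10⁻⁴ → stable
  92–174 m: −αΔT+βΔS = −(2.1 × 10⁻⁴)(-5.6)+(7.6 × 10⁻⁴)(-1.11) = 3.3 × 10⁻⁴ → stable
  174–207 m: −αΔT+βΔS = −(2.1 × 10⁻⁴)(+0.7)+(7.6 × 10⁻⁴)(+1.54) = 1.0 × 10⁻³ → stable
The 8–84 m interval has Δρ < 0: lighter water underlies denser water.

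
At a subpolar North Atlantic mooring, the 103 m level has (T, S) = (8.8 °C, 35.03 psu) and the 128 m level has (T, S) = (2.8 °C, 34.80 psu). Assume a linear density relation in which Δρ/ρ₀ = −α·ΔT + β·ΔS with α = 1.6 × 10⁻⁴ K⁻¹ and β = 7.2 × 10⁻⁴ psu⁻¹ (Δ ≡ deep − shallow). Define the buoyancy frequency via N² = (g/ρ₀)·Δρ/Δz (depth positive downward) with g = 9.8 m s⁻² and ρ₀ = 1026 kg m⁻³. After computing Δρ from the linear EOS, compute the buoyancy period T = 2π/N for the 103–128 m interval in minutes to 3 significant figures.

ΔT = -6.0 K, ΔS = -0.23 psu (deep − shallow).
Δρ/ρ₀ = −αΔT + βΔS = 9.60 × 10⁻⁴ − 1.656 × 10⁻⁴ = 7.944 × 10⁻⁴, so Δρ ≈ 0.8151 kg m⁻³.
N² = (g/ρ₀)·Δρ/Δz = g·(Δρ/ρ₀)/Δz = 9.8 × 7.944 × 10⁻⁴ / 25 = 3.1140 × 10⁻⁴ s⁻².
N = √(3.1140 × 10⁻⁴) = 0.017647 rad s⁻¹ → T = 2π/N = 356.05 s = 5.9342 min ≈ 5.93 min.

5.93 min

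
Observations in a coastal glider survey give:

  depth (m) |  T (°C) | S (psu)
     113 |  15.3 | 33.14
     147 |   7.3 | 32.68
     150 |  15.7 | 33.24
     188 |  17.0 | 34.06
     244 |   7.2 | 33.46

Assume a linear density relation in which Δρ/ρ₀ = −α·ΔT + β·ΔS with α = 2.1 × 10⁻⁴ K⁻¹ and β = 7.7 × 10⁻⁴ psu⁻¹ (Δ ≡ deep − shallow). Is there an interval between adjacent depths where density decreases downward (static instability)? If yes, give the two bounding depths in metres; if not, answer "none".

Evaluate Δρ/ρ₀ = −αΔT + βΔS across each adjacent pair:
  113–147 m: −αΔT+βΔS = −(2.1 × 10⁻⁴)(-8.0)+(7.7 × 10⁻⁴)(-0.46) = 1.3 × 10⁻³ → stable
  147–150 m: −αΔT+βΔS = −(2.1 × 10⁻⁴)(+8.4)+(7.7 × 10⁻⁴)(+0.56) = -1.3 × 10⁻³ → UNSTABLE
  150–188 m: −αΔT+βΔS = −(2.1 × 10⁻⁴)(+1.3)+(7.7 × 10⁻⁴)(+0.82) = 3.6 × 10⁻⁴ → stable
  188–244 m: −αΔT+βΔS = −(2.1 × 10⁻⁴)(-9.8)+(7.7 × 10⁻⁴)(-0.60) = 1.6 × 10⁻³ → stable
The 147–150 m interval has Δρ < 0: lighter water underlies denser water.

147–150 m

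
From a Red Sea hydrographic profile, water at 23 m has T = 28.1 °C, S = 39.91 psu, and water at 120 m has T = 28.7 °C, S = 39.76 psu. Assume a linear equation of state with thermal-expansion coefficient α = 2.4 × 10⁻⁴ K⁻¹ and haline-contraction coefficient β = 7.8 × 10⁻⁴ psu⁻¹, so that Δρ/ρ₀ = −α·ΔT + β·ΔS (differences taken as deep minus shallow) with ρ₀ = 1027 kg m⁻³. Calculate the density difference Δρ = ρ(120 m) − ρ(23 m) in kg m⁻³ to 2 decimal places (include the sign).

-0.27 kg m⁻³

ΔT = +0.6 K, ΔS = -0.15 psu (deep − shallow).
Δρ/ρ₀ = −(2.4 × 10⁻⁴)(+0.6) + (7.8 × 10⁻⁴)(-0.15) = -2.61 × 10⁻⁴.
Δρ = 1027 × (-2.61 × 10⁻⁴) = -0.27 kg m⁻³.
Negative Δρ: lighter below, statically unstable.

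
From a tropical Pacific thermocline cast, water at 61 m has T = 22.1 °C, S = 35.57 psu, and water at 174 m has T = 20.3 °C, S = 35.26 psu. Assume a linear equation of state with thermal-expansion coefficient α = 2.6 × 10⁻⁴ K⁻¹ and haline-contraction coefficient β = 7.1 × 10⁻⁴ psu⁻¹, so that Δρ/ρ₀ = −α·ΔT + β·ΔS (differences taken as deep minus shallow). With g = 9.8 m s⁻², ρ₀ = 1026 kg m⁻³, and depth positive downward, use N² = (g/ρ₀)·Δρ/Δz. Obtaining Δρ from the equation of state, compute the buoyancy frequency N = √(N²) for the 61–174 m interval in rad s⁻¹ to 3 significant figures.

ΔT = -1.8 K, ΔS = -0.31 psu (deep − shallow).
Δρ/ρ₀ = −αΔT + βΔS = 4.68 × 10⁻⁴ − 2.201 × 10⁻⁴ = 2.479 × 10⁻⁴, so Δρ ≈ 0.2543 kg m⁻³.
N² = (g/ρ₀)·Δρ/Δz = g·(Δρ/ρ₀)/Δz = 9.8 × 2.479 × 10⁻⁴ / 113 = 2.1499 × 10⁻⁵ s⁻².
N = √(2.1499 × 10⁻⁵) = 4.6367 × 10⁻³ rad s⁻¹ ≈ 4.64 × 10⁻³ rad s⁻¹.

4.64 × 10⁻³ rad s⁻¹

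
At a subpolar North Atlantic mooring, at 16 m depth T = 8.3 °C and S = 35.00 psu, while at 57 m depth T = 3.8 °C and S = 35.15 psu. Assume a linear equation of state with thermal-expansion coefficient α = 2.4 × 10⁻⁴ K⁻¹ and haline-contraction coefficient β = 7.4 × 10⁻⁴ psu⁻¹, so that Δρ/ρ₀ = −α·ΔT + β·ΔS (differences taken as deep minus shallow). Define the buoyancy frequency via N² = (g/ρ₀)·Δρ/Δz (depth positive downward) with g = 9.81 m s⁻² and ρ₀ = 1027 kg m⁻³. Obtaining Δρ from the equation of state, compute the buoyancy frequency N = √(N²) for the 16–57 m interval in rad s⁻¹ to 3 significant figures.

ΔT = -4.5 K, ΔS = +0.15 psu (deep − shallow).
Δρ/ρ₀ = −αΔT + βΔS = 1.08 × 10⁻³ + 1.11 × 10⁻⁴ = 1.191 × 10⁻³, so Δρ ≈ 1.223 kg m⁻³.
N² = (g/ρ₀)·Δρ/Δz = g·(Δρ/ρ₀)/Δz = 9.81 × 1.191 × 10⁻³ / 41 = 2.8497 × 10⁻⁴ s⁻².
N = √(2.8497 × 10⁻⁴) = 0.016881 rad s⁻¹ ≈ 0.0169 rad s⁻¹.

0.0169 rad s⁻¹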